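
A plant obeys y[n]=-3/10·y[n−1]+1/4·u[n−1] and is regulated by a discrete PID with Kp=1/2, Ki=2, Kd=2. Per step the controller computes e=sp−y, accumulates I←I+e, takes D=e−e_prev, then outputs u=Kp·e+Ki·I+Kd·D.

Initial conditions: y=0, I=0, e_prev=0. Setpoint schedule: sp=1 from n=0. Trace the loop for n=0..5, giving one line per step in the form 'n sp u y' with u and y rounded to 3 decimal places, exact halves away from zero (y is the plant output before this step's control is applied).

(exact arithmetic carried between steps; '≈' marks a value shown rounded to 6 d.p. or computed from one; I and e_prev carry over from the previous line; the table rounds u and y to 3 d.p., halves away from zero)
n=0: y=0, sp=1, e=sp−y=1; I=1, D=e−e_prev=1; u=1/2·1+2·1+2·1=4.5; next y=-3/10·0+1/4·4.5=1.125
n=1: y=1.125, sp=1, e=sp−y=-0.125; I=0.875, D=e−e_prev=-1.125; u=1/2·(-0.125)+2·0.875+2·(-1.125)=-0.5625; next y=-3/10·1.125+1/4·(-0.5625)=-0.478125
n=2: y=-0.478125, sp=1, e=sp−y=1.478125; I=2.353125, D=e−e_prev=1.603125; u=1/2·1.478125+2·2.353125+2·1.603125≈8.651563; next y=-3/10·(-0.478125)+1/4·8.651563≈2.306328
n=3: y≈2.306328, sp=1, e=sp−y≈-1.306328; I≈1.046797, D=e−e_prev≈-2.784453; u=1/2·(-1.306328)+2·1.046797+2·(-2.784453)≈-4.128477; next y=-3/10·2.306328+1/4·(-4.128477)≈-1.724018
n=4: y≈-1.724018, sp=1, e=sp−y≈2.724018; I≈3.770814, D=e−e_prev≈4.030346; u=1/2·2.724018+2·3.770814+2·4.030346≈16.964329; next y=-3/10·(-1.724018)+1/4·16.964329≈4.758288
n=5: y≈4.758288, sp=1, e=sp−y≈-3.758288; I≈0.012527, D=e−e_prev≈-6.482305; u=1/2·(-3.758288)+2·0.012527+2·(-6.482305)≈-14.818700; next y=-3/10·4.758288+1/4·(-14.818700)≈-5.132161

0 1 4.500 0.000
1 1 -0.563 1.125
2 1 8.652 -0.478
3 1 -4.128 2.306
4 1 16.964 -1.724
5 1 -14.819 4.758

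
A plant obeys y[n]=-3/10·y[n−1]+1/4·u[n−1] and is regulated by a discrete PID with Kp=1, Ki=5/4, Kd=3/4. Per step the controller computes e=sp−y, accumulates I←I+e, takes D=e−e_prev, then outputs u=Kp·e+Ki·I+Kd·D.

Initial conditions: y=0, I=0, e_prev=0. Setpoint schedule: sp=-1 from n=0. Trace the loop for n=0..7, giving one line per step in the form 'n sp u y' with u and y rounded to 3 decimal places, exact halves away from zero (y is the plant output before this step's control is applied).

0 -1 -3.000 0.000
1 -1 -1.250 -0.750
2 -1 -4.113 -0.088
3 -1 -2.013 -1.002
4 -1 -5.094 -0.203
5 -1 -2.461 -1.213
6 -1 -5.836 -0.252
7 -1 -2.655 -1.384

(exact arithmetic carried between steps; '≈' marks a value shown rounded to 6 d.p. or computed from one; I and e_prev carry over from the previous line; the table rounds u and y to 3 d.p., halves away from zero)
n=0: y=0, sp=-1, e=sp−y=-1; I=-1, D=e−e_prev=-1; u=1·(-1)+5/4·(-1)+3/4·(-1)=-3; next y=-3/10·0+1/4·(-3)=-0.75
n=1: y=-0.75, sp=-1, e=sp−y=-0.25; I=-1.25, D=e−e_prev=0.75; u=1·(-0.25)+5/4·(-1.25)+3/4·0.75=-1.25; next y=-3/10·(-0.75)+1/4·(-1.25)=-0.0875
n=2: y=-0.0875, sp=-1, e=sp−y=-0.9125; I=-2.1625, D=e−e_prev=-0.6625; u=1·(-0.9125)+5/4·(-2.1625)+3/4·(-0.6625)=-4.1125; next y=-3/10·(-0.0875)+1/4·(-4.1125)=-1.001875
n=3: y=-1.001875, sp=-1, e=sp−y=0.001875; I=-2.160625, D=e−e_prev=0.914375; u=1·0.001875+5/4·(-2.160625)+3/4·0.914375=-2.013125; next y=-3/10·(-1.001875)+1/4·(-2.013125)≈-0.202719
n=4: y≈-0.202719, sp=-1, e=sp−y≈-0.797281; I≈-2.957906, D=e−e_prev≈-0.799156; u=1·(-0.797281)+5/4·(-2.957906)+3/4·(-0.799156)≈-5.094031; next y=-3/10·(-0.202719)+1/4·(-5.094031)≈-1.212692
n=5: y≈-1.212692, sp=-1, e=sp−y≈0.212692; I≈-2.745214, D=e−e_prev≈1.009973; u=1·0.212692+5/4·(-2.745214)+3/4·1.009973≈-2.461345; next y=-3/10·(-1.212692)+1/4·(-2.461345)≈-0.251529
n=6: y≈-0.251529, sp=-1, e=sp−y≈-0.748471; I≈-3.493685, D=e−e_prev≈-0.961164; u=1·(-0.748471)+5/4·(-3.493685)+3/4·(-0.961164)≈-5.836451; next y=-3/10·(-0.251529)+1/4·(-5.836451)≈-1.383654
n=7: y≈-1.383654, sp=-1, e=sp−y≈0.383654; I≈-3.110031, D=e−e_prev≈1.132125; u=1·0.383654+5/4·(-3.110031)+3/4·1.132125≈-2.654791; next y=-3/10·(-1.383654)+1/4·(-2.654791)≈-0.248602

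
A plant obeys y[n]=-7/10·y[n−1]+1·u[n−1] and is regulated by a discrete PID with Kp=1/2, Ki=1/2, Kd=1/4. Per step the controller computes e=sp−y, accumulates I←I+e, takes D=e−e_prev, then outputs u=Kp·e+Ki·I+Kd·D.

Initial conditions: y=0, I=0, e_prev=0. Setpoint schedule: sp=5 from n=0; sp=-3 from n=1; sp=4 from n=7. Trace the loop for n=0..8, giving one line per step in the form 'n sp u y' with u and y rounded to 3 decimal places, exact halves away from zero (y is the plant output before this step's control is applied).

0 5 6.250 0.000
1 -3 -10.313 6.250
2 -3 14.797 -14.688
3 -3 -34.301 25.078
4 -3 57.769 -51.855
5 -3 -119.441 94.067
6 -3 217.700 -185.288
7 4 -418.107 347.402
8 4 802.477 -661.288

(exact arithmetic carried between steps; '≈' marks a value shown rounded to 6 d.p. or computed from one; I and e_prev carry over from the previous line; the table rounds u and y to 3 d.p., halves away from zero)
n=0: y=0, sp=5, e=sp−y=5; I=5, D=e−e_prev=5; u=1/2·5+1/2·5+1/4·5=6.25; next y=-7/10·0+1·6.25=6.25
n=1: y=6.25, sp=-3, e=sp−y=-9.25; I=-4.25, D=e−e_prev=-14.25; u=1/2·(-9.25)+1/2·(-4.25)+1/4·(-14.25)=-10.3125; next y=-7/10·6.25+1·(-10.3125)=-14.6875
n=2: y=-14.6875, sp=-3, e=sp−y=11.6875; I=7.4375, D=e−e_prev=20.9375; u=1/2·11.6875+1/2·7.4375+1/4·20.9375=14.796875; next y=-7/10·(-14.6875)+1·14.796875=25.078125
n=3: y=25.078125, sp=-3, e=sp−y=-28.078125; I=-20.640625, D=e−e_prev=-39.765625; u=1/2·(-28.078125)+1/2·(-20.640625)+1/4·(-39.765625)≈-34.300781; next y=-7/10·25.078125+1·(-34.300781)≈-51.855469
n=4: y≈-51.855469, sp=-3, e=sp−y≈48.855469; I≈28.214844, D=e−e_prev≈76.933594; u=1/2·48.855469+1/2·28.214844+1/4·76.933594≈57.768555; next y=-7/10·(-51.855469)+1·57.768555≈94.067383
n=5: y≈94.067383, sp=-3, e=sp−y≈-97.067383; I≈-68.852539, D=e−e_prev≈-145.922852; u=1/2·(-97.067383)+1/2·(-68.852539)+1/4·(-145.922852)≈-119.440674; next y=-7/10·94.067383+1·(-119.440674)≈-185.287842
n=6: y≈-185.287842, sp=-3, e=sp−y≈182.287842; I≈113.435303, D=e−e_prev≈279.355225; u=1/2·182.287842+1/2·113.435303+1/4·279.355225≈217.700378; next y=-7/10·(-185.287842)+1·217.700378≈347.401868
n=7: y≈347.401868, sp=4, e=sp−y≈-343.401868; I≈-229.966565, D=e−e_prev≈-525.689709; u=1/2·(-343.401868)+1/2·(-229.966565)+1/4·(-525.689709)≈-418.106644; next y=-7/10·347.401868+1·(-418.106644)≈-661.287951
n=8: y≈-661.287951, sp=4, e=sp−y≈665.287951; I≈435.321386, D=e−e_prev≈1008.689819; u=1/2·665.287951+1/2·435.321386+1/4·1008.689819≈802.477123; next y=-7/10·(-661.287951)+1·802.477123≈1265.378689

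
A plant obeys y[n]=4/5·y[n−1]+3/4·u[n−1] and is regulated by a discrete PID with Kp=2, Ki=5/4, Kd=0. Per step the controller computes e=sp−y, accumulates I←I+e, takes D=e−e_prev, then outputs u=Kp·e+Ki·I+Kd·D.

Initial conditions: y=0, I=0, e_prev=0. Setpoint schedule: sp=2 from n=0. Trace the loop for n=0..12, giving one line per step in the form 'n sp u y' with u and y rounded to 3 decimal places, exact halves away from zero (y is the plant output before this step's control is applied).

0 2 6.500 0.000
1 2 -6.844 4.875
2 2 9.413 -1.233
3 2 -10.291 6.073
4 2 13.650 -2.860
5 2 -15.406 7.949
6 2 19.876 -5.195
7 2 -22.955 10.751
8 2 29.047 -8.615
9 2 -34.086 14.893
10 2 42.563 -13.650
11 2 -50.494 21.002
12 2 62.483 -21.069

(exact arithmetic carried between steps; '≈' marks a value shown rounded to 6 d.p. or computed from one; I and e_prev carry over from the previous line; the table rounds u and y to 3 d.p., halves away from zero)
n=0: y=0, sp=2, e=sp−y=2; I=2, D=e−e_prev=2; u=2·2+5/4·2+0·2=6.5; next y=4/5·0+3/4·6.5=4.875
n=1: y=4.875, sp=2, e=sp−y=-2.875; I=-0.875, D=e−e_prev=-4.875; u=2·(-2.875)+5/4·(-0.875)+0·(-4.875)=-6.84375; next y=4/5·4.875+3/4·(-6.84375)≈-1.232813
n=2: y≈-1.232813, sp=2, e=sp−y≈3.232813; I≈2.357813, D=e−e_prev≈6.107813; u=2·3.232813+5/4·2.357813+0·6.107813≈9.412891; next y=4/5·(-1.232813)+3/4·9.412891≈6.073418
n=3: y≈6.073418, sp=2, e=sp−y≈-4.073418; I≈-1.715605, D=e−e_prev≈-7.306230; u=2·(-4.073418)+5/4·(-1.715605)+0·(-7.306230)≈-10.291343; next y=4/5·6.073418+3/4·(-10.291343)≈-2.859773
n=4: y≈-2.859773, sp=2, e=sp−y≈4.859773; I≈3.144167, D=e−e_prev≈8.933191; u=2·4.859773+5/4·3.144167+0·8.933191≈13.649754; next y=4/5·(-2.859773)+3/4·13.649754≈7.949498
n=5: y≈7.949498, sp=2, e=sp−y≈-5.949498; I≈-2.805330, D=e−e_prev≈-10.809270; u=2·(-5.949498)+5/4·(-2.805330)+0·(-10.809270)≈-15.405658; next y=4/5·7.949498+3/4·(-15.405658)≈-5.194646
n=6: y≈-5.194646, sp=2, e=sp−y≈7.194646; I≈4.389315, D=e−e_prev≈13.144143; u=2·7.194646+5/4·4.389315+0·13.144143≈19.875935; next y=4/5·(-5.194646)+3/4·19.875935≈10.751235
n=7: y≈10.751235, sp=2, e=sp−y≈-8.751235; I≈-4.361920, D=e−e_prev≈-15.945881; u=2·(-8.751235)+5/4·(-4.361920)+0·(-15.945881)≈-22.954870; next y=4/5·10.751235+3/4·(-22.954870)≈-8.615164
n=8: y≈-8.615164, sp=2, e=sp−y≈10.615164; I≈6.253245, D=e−e_prev≈19.366399; u=2·10.615164+5/4·6.253245+0·19.366399≈29.046884; next y=4/5·(-8.615164)+3/4·29.046884≈14.893032
n=9: y≈14.893032, sp=2, e=sp−y≈-12.893032; I≈-6.639787, D=e−e_prev≈-23.508196; u=2·(-12.893032)+5/4·(-6.639787)+0·(-23.508196)≈-34.085797; next y=4/5·14.893032+3/4·(-34.085797)≈-13.649923
n=10: y≈-13.649923, sp=2, e=sp−y≈15.649923; I≈9.010135, D=e−e_prev≈28.542954; u=2·15.649923+5/4·9.010135+0·28.542954≈42.562515; next y=4/5·(-13.649923)+3/4·42.562515≈21.001948
n=11: y≈21.001948, sp=2, e=sp−y≈-19.001948; I≈-9.991812, D=e−e_prev≈-34.651871; u=2·(-19.001948)+5/4·(-9.991812)+0·(-34.651871)≈-50.493661; next y=4/5·21.001948+3/4·(-50.493661)≈-21.068688
n=12: y≈-21.068688, sp=2, e=sp−y≈23.068688; I≈13.076875, D=e−e_prev≈42.070636; u=2·23.068688+5/4·13.076875+0·42.070636≈62.483469; next y=4/5·(-21.068688)+3/4·62.483469≈30.007652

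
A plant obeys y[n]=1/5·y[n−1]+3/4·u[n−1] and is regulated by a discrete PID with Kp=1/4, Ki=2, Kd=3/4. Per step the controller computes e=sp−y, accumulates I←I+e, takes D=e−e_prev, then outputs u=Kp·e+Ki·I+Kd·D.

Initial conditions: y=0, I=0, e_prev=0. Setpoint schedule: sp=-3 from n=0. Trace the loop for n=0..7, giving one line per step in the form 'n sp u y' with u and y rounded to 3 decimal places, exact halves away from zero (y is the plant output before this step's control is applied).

(exact arithmetic carried between steps; '≈' marks a value shown rounded to 6 d.p. or computed from one; I and e_prev carry over from the previous line; the table rounds u and y to 3 d.p., halves away from zero)
n=0: y=0, sp=-3, e=sp−y=-3; I=-3, D=e−e_prev=-3; u=1/4·(-3)+2·(-3)+3/4·(-3)=-9; next y=1/5·0+3/4·(-9)=-6.75
n=1: y=-6.75, sp=-3, e=sp−y=3.75; I=0.75, D=e−e_prev=6.75; u=1/4·3.75+2·0.75+3/4·6.75=7.5; next y=1/5·(-6.75)+3/4·7.5=4.275
n=2: y=4.275, sp=-3, e=sp−y=-7.275; I=-6.525, D=e−e_prev=-11.025; u=1/4·(-7.275)+2·(-6.525)+3/4·(-11.025)=-23.1375; next y=1/5·4.275+3/4·(-23.1375)=-16.498125
n=3: y=-16.498125, sp=-3, e=sp−y=13.498125; I=6.973125, D=e−e_prev=20.773125; u=1/4·13.498125+2·6.973125+3/4·20.773125=32.900625; next y=1/5·(-16.498125)+3/4·32.900625≈21.375844
n=4: y≈21.375844, sp=-3, e=sp−y≈-24.375844; I≈-17.402719, D=e−e_prev≈-37.873969; u=1/4·(-24.375844)+2·(-17.402719)+3/4·(-37.873969)≈-69.304875; next y=1/5·21.375844+3/4·(-69.304875)≈-47.703488
n=5: y≈-47.703488, sp=-3, e=sp−y≈44.703488; I≈27.300769, D=e−e_prev≈69.079331; u=1/4·44.703488+2·27.300769+3/4·69.079331≈117.586908; next y=1/5·(-47.703488)+3/4·117.586908≈78.649483
n=6: y≈78.649483, sp=-3, e=sp−y≈-81.649483; I≈-54.348715, D=e−e_prev≈-126.352971; u=1/4·(-81.649483)+2·(-54.348715)+3/4·(-126.352971)≈-223.874528; next y=1/5·78.649483+3/4·(-223.874528)≈-152.175999
n=7: y≈-152.175999, sp=-3, e=sp−y≈149.175999; I≈94.827285, D=e−e_prev≈230.825483; u=1/4·149.175999+2·94.827285+3/4·230.825483≈400.067682; next y=1/5·(-152.175999)+3/4·400.067682≈269.615561

0 -3 -9.000 0.000
1 -3 7.500 -6.750
2 -3 -23.138 4.275
3 -3 32.901 -16.498
4 -3 -69.305 21.376
5 -3 117.587 -47.703
6 -3 -223.875 78.649
7 -3 400.068 -152.176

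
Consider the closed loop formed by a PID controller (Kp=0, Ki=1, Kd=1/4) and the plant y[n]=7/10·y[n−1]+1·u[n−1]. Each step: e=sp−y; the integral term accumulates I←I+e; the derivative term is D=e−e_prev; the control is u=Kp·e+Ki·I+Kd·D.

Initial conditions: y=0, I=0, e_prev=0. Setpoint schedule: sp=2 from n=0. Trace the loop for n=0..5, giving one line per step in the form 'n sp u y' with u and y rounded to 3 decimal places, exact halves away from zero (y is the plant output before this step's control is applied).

(exact arithmetic carried between steps; '≈' marks a value shown rounded to 6 d.p. or computed from one; I and e_prev carry over from the previous line; the table rounds u and y to 3 d.p., halves away from zero)
n=0: y=0, sp=2, e=sp−y=2; I=2, D=e−e_prev=2; u=0·2+1·2+1/4·2=2.5; next y=7/10·0+1·2.5=2.5
n=1: y=2.5, sp=2, e=sp−y=-0.5; I=1.5, D=e−e_prev=-2.5; u=0·(-0.5)+1·1.5+1/4·(-2.5)=0.875; next y=7/10·2.5+1·0.875=2.625
n=2: y=2.625, sp=2, e=sp−y=-0.625; I=0.875, D=e−e_prev=-0.125; u=0·(-0.625)+1·0.875+1/4·(-0.125)=0.84375; next y=7/10·2.625+1·0.84375=2.68125
n=3: y=2.68125, sp=2, e=sp−y=-0.68125; I=0.19375, D=e−e_prev=-0.05625; u=0·(-0.68125)+1·0.19375+1/4·(-0.05625)≈0.179688; next y=7/10·2.68125+1·0.179688≈2.056563
n=4: y≈2.056563, sp=2, e=sp−y≈-0.056563; I≈0.137188, D=e−e_prev≈0.624688; u=0·(-0.056563)+1·0.137188+1/4·0.624688≈0.293359; next y=7/10·2.056563+1·0.293359≈1.732953
n=5: y≈1.732953, sp=2, e=sp−y≈0.267047; I≈0.404234, D=e−e_prev≈0.323609; u=0·0.267047+1·0.404234+1/4·0.323609≈0.485137; next y=7/10·1.732953+1·0.485137≈1.698204

0 2 2.500 0.000
1 2 0.875 2.500
2 2 0.844 2.625
3 2 0.180 2.681
4 2 0.293 2.057
5 2 0.485 1.733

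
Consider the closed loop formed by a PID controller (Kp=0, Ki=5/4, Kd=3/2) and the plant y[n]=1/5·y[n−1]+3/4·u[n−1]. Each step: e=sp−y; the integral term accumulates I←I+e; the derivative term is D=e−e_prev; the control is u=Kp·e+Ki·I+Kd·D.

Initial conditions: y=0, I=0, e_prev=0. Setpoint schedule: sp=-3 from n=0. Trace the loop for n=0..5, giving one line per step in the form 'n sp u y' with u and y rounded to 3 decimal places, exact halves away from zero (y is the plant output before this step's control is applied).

(exact arithmetic carried between steps; '≈' marks a value shown rounded to 6 d.p. or computed from one; I and e_prev carry over from the previous line; the table rounds u and y to 3 d.p., halves away from zero)
n=0: y=0, sp=-3, e=sp−y=-3; I=-3, D=e−e_prev=-3; u=0·(-3)+5/4·(-3)+3/2·(-3)=-8.25; next y=1/5·0+3/4·(-8.25)=-6.1875
n=1: y=-6.1875, sp=-3, e=sp−y=3.1875; I=0.1875, D=e−e_prev=6.1875; u=0·3.1875+5/4·0.1875+3/2·6.1875=9.515625; next y=1/5·(-6.1875)+3/4·9.515625≈5.899219
n=2: y≈5.899219, sp=-3, e=sp−y≈-8.899219; I≈-8.711719, D=e−e_prev≈-12.086719; u=0·(-8.899219)+5/4·(-8.711719)+3/2·(-12.086719)≈-29.019727; next y=1/5·5.899219+3/4·(-29.019727)≈-20.584951
n=3: y≈-20.584951, sp=-3, e=sp−y≈17.584951; I≈8.873232, D=e−e_prev≈26.484170; u=0·17.584951+5/4·8.873232+3/2·26.484170≈50.817795; next y=1/5·(-20.584951)+3/4·50.817795≈33.996356
n=4: y≈33.996356, sp=-3, e=sp−y≈-36.996356; I≈-28.123124, D=e−e_prev≈-54.581307; u=0·(-36.996356)+5/4·(-28.123124)+3/2·(-54.581307)≈-117.025866; next y=1/5·33.996356+3/4·(-117.025866)≈-80.970128
n=5: y≈-80.970128, sp=-3, e=sp−y≈77.970128; I≈49.847004, D=e−e_prev≈114.966485; u=0·77.970128+5/4·49.847004+3/2·114.966485≈234.758483; next y=1/5·(-80.970128)+3/4·234.758483≈159.874836

0 -3 -8.250 0.000
1 -3 9.516 -6.188
2 -3 -29.020 5.899
3 -3 50.818 -20.585
4 -3 -117.026 33.996
5 -3 234.758 -80.970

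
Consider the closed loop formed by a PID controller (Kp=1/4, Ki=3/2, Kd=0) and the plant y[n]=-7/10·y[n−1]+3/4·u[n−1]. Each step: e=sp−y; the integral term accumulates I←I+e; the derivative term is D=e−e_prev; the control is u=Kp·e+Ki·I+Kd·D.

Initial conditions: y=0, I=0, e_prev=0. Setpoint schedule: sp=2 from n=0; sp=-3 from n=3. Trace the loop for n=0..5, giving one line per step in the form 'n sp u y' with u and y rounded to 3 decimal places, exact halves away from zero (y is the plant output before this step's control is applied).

0 2 3.500 0.000
1 2 1.906 2.625
2 2 6.276 -0.408
3 -3 -8.313 4.993
4 -3 5.462 -9.729
5 -3 -20.558 10.907

(exact arithmetic carried between steps; '≈' marks a value shown rounded to 6 d.p. or computed from one; I and e_prev carry over from the previous line; the table rounds u and y to 3 d.p., halves away from zero)
n=0: y=0, sp=2, e=sp−y=2; I=2, D=e−e_prev=2; u=1/4·2+3/2·2+0·2=3.5; next y=-7/10·0+3/4·3.5=2.625
n=1: y=2.625, sp=2, e=sp−y=-0.625; I=1.375, D=e−e_prev=-2.625; u=1/4·(-0.625)+3/2·1.375+0·(-2.625)=1.90625; next y=-7/10·2.625+3/4·1.90625≈-0.407813
n=2: y≈-0.407813, sp=2, e=sp−y≈2.407813; I≈3.782813, D=e−e_prev≈3.032813; u=1/4·2.407813+3/2·3.782813+0·3.032813≈6.276172; next y=-7/10·(-0.407813)+3/4·6.276172≈4.992598
n=3: y≈4.992598, sp=-3, e=sp−y≈-7.992598; I≈-4.209785, D=e−e_prev≈-10.400410; u=1/4·(-7.992598)+3/2·(-4.209785)+0·(-10.400410)≈-8.312827; next y=-7/10·4.992598+3/4·(-8.312827)≈-9.729439
n=4: y≈-9.729439, sp=-3, e=sp−y≈6.729439; I≈2.519654, D=e−e_prev≈14.722036; u=1/4·6.729439+3/2·2.519654+0·14.722036≈5.461840; next y=-7/10·(-9.729439)+3/4·5.461840≈10.906987
n=5: y≈10.906987, sp=-3, e=sp−y≈-13.906987; I≈-11.387334, D=e−e_prev≈-20.636426; u=1/4·(-13.906987)+3/2·(-11.387334)+0·(-20.636426)≈-20.557747; next y=-7/10·10.906987+3/4·(-20.557747)≈-23.053201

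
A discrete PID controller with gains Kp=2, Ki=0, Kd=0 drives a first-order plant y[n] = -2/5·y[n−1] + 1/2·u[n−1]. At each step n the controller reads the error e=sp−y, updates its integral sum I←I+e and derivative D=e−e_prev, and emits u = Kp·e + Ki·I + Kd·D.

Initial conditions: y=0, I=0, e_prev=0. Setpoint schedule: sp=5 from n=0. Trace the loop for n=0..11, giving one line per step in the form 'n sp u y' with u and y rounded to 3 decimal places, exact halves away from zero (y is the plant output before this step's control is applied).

(exact arithmetic carried between steps; '≈' marks a value shown rounded to 6 d.p. or computed from one; I and e_prev carry over from the previous line; the table rounds u and y to 3 d.p., halves away from zero)
n=0: y=0, sp=5, e=sp−y=5; I=5, D=e−e_prev=5; u=2·5+0·5+0·5=10; next y=-2/5·0+1/2·10=5
n=1: y=5, sp=5, e=sp−y=0; I=5, D=e−e_prev=-5; u=2·0+0·5+0·(-5)=0; next y=-2/5·5+1/2·0=-2
n=2: y=-2, sp=5, e=sp−y=7; I=12, D=e−e_prev=7; u=2·7+0·12+0·7=14; next y=-2/5·(-2)+1/2·14=7.8
n=3: y=7.8, sp=5, e=sp−y=-2.8; I=9.2, D=e−e_prev=-9.8; u=2·(-2.8)+0·9.2+0·(-9.8)=-5.6; next y=-2/5·7.8+1/2·(-5.6)=-5.92
n=4: y=-5.92, sp=5, e=sp−y=10.92; I=20.12, D=e−e_prev=13.72; u=2·10.92+0·20.12+0·13.72=21.84; next y=-2/5·(-5.92)+1/2·21.84=13.288
n=5: y=13.288, sp=5, e=sp−y=-8.288; I=11.832, D=e−e_prev=-19.208; u=2·(-8.288)+0·11.832+0·(-19.208)=-16.576; next y=-2/5·13.288+1/2·(-16.576)=-13.6032
n=6: y=-13.6032, sp=5, e=sp−y=18.6032; I=30.4352, D=e−e_prev=26.8912; u=2·18.6032+0·30.4352+0·26.8912=37.2064; next y=-2/5·(-13.6032)+1/2·37.2064=24.04448
n=7: y=24.04448, sp=5, e=sp−y=-19.04448; I=11.39072, D=e−e_prev=-37.64768; u=2·(-19.04448)+0·11.39072+0·(-37.64768)=-38.08896; next y=-2/5·24.04448+1/2·(-38.08896)=-28.662272
n=8: y=-28.662272, sp=5, e=sp−y=33.662272; I=45.052992, D=e−e_prev=52.706752; u=2·33.662272+0·45.052992+0·52.706752=67.324544; next y=-2/5·(-28.662272)+1/2·67.324544≈45.127181
n=9: y≈45.127181, sp=5, e=sp−y≈-40.127181; I≈4.925811, D=e−e_prev≈-73.789453; u=2·(-40.127181)+0·4.925811+0·(-73.789453)≈-80.254362; next y=-2/5·45.127181+1/2·(-80.254362)≈-58.178053
n=10: y≈-58.178053, sp=5, e=sp−y≈63.178053; I≈68.103864, D=e−e_prev≈103.305234; u=2·63.178053+0·68.103864+0·103.305234≈126.356106; next y=-2/5·(-58.178053)+1/2·126.356106≈86.449274
n=11: y≈86.449274, sp=5, e=sp−y≈-81.449274; I≈-13.345410, D=e−e_prev≈-144.627327; u=2·(-81.449274)+0·(-13.345410)+0·(-144.627327)≈-162.898549; next y=-2/5·86.449274+1/2·(-162.898549)≈-116.028984

0 5 10.000 0.000
1 5 0.000 5.000
2 5 14.000 -2.000
3 5 -5.600 7.800
4 5 21.840 -5.920
5 5 -16.576 13.288
6 5 37.206 -13.603
7 5 -38.089 24.044
8 5 67.325 -28.662
9 5 -80.254 45.127
10 5 126.356 -58.178
11 5 -162.899 86.449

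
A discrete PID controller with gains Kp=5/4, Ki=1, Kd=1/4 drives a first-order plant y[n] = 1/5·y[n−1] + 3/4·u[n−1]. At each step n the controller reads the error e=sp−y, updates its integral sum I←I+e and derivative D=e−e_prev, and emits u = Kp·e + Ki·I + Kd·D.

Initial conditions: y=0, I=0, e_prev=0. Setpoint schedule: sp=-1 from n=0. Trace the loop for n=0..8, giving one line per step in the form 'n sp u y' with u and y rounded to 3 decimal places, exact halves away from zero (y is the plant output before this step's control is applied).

(exact arithmetic carried between steps; '≈' marks a value shown rounded to 6 d.p. or computed from one; I and e_prev carry over from the previous line; the table rounds u and y to 3 d.p., halves away from zero)
n=0: y=0, sp=-1, e=sp−y=-1; I=-1, D=e−e_prev=-1; u=5/4·(-1)+1·(-1)+1/4·(-1)=-2.5; next y=1/5·0+3/4·(-2.5)=-1.875
n=1: y=-1.875, sp=-1, e=sp−y=0.875; I=-0.125, D=e−e_prev=1.875; u=5/4·0.875+1·(-0.125)+1/4·1.875=1.4375; next y=1/5·(-1.875)+3/4·1.4375=0.703125
n=2: y=0.703125, sp=-1, e=sp−y=-1.703125; I=-1.828125, D=e−e_prev=-2.578125; u=5/4·(-1.703125)+1·(-1.828125)+1/4·(-2.578125)≈-4.601563; next y=1/5·0.703125+3/4·(-4.601563)≈-3.310547
n=3: y≈-3.310547, sp=-1, e=sp−y≈2.310547; I≈0.482422, D=e−e_prev≈4.013672; u=5/4·2.310547+1·0.482422+1/4·4.013672≈4.374023; next y=1/5·(-3.310547)+3/4·4.374023≈2.618408
n=4: y≈2.618408, sp=-1, e=sp−y≈-3.618408; I≈-3.135986, D=e−e_prev≈-5.928955; u=5/4·(-3.618408)+1·(-3.135986)+1/4·(-5.928955)≈-9.141235; next y=1/5·2.618408+3/4·(-9.141235)≈-6.332245
n=5: y≈-6.332245, sp=-1, e=sp−y≈5.332245; I≈2.196259, D=e−e_prev≈8.950653; u=5/4·5.332245+1·2.196259+1/4·8.950653≈11.099228; next y=1/5·(-6.332245)+3/4·11.099228≈7.057972
n=6: y≈7.057972, sp=-1, e=sp−y≈-8.057972; I≈-5.861713, D=e−e_prev≈-13.390217; u=5/4·(-8.057972)+1·(-5.861713)+1/4·(-13.390217)≈-19.281733; next y=1/5·7.057972+3/4·(-19.281733)≈-13.049705
n=7: y≈-13.049705, sp=-1, e=sp−y≈12.049705; I≈6.187992, D=e−e_prev≈20.107677; u=5/4·12.049705+1·6.187992+1/4·20.107677≈26.277042; next y=1/5·(-13.049705)+3/4·26.277042≈17.097841
n=8: y≈17.097841, sp=-1, e=sp−y≈-18.097841; I≈-11.909849, D=e−e_prev≈-30.147546; u=5/4·(-18.097841)+1·(-11.909849)+1/4·(-30.147546)≈-42.069036; next y=1/5·17.097841+3/4·(-42.069036)≈-28.132209

0 -1 -2.500 0.000
1 -1 1.438 -1.875
2 -1 -4.602 0.703
3 -1 4.374 -3.311
4 -1 -9.141 2.618
5 -1 11.099 -6.332
6 -1 -19.282 7.058
7 -1 26.277 -13.050
8 -1 -42.069 17.098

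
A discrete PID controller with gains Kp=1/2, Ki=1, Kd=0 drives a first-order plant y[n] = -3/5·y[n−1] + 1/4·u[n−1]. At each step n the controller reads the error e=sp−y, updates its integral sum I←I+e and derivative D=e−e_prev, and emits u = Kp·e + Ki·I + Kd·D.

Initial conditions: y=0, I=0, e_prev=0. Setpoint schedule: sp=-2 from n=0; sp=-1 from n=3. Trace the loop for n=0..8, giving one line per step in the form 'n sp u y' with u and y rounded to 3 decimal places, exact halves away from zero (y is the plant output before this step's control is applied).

(exact arithmetic carried between steps; '≈' marks a value shown rounded to 6 d.p. or computed from one; I and e_prev carry over from the previous line; the table rounds u and y to 3 d.p., halves away from zero)
n=0: y=0, sp=-2, e=sp−y=-2; I=-2, D=e−e_prev=-2; u=1/2·(-2)+1·(-2)+0·(-2)=-3; next y=-3/5·0+1/4·(-3)=-0.75
n=1: y=-0.75, sp=-2, e=sp−y=-1.25; I=-3.25, D=e−e_prev=0.75; u=1/2·(-1.25)+1·(-3.25)+0·0.75=-3.875; next y=-3/5·(-0.75)+1/4·(-3.875)=-0.51875
n=2: y=-0.51875, sp=-2, e=sp−y=-1.48125; I=-4.73125, D=e−e_prev=-0.23125; u=1/2·(-1.48125)+1·(-4.73125)+0·(-0.23125)=-5.471875; next y=-3/5·(-0.51875)+1/4·(-5.471875)≈-1.056719
n=3: y≈-1.056719, sp=-1, e=sp−y≈0.056719; I≈-4.674531, D=e−e_prev≈1.537969; u=1/2·0.056719+1·(-4.674531)+0·1.537969≈-4.646172; next y=-3/5·(-1.056719)+1/4·(-4.646172)≈-0.527512
n=4: y≈-0.527512, sp=-1, e=sp−y≈-0.472488; I≈-5.147020, D=e−e_prev≈-0.529207; u=1/2·(-0.472488)+1·(-5.147020)+0·(-0.529207)≈-5.383264; next y=-3/5·(-0.527512)+1/4·(-5.383264)≈-1.029309
n=5: y≈-1.029309, sp=-1, e=sp−y≈0.029309; I≈-5.117711, D=e−e_prev≈0.501797; u=1/2·0.029309+1·(-5.117711)+0·0.501797≈-5.103056; next y=-3/5·(-1.029309)+1/4·(-5.103056)≈-0.658179
n=6: y≈-0.658179, sp=-1, e=sp−y≈-0.341821; I≈-5.459532, D=e−e_prev≈-0.371130; u=1/2·(-0.341821)+1·(-5.459532)+0·(-0.371130)≈-5.630443; next y=-3/5·(-0.658179)+1/4·(-5.630443)≈-1.012703
n=7: y≈-1.012703, sp=-1, e=sp−y≈0.012703; I≈-5.446829, D=e−e_prev≈0.354525; u=1/2·0.012703+1·(-5.446829)+0·0.354525≈-5.440477; next y=-3/5·(-1.012703)+1/4·(-5.440477)≈-0.752497
n=8: y≈-0.752497, sp=-1, e=sp−y≈-0.247503; I≈-5.694331, D=e−e_prev≈-0.260206; u=1/2·(-0.247503)+1·(-5.694331)+0·(-0.260206)≈-5.818083; next y=-3/5·(-0.752497)+1/4·(-5.818083)≈-1.003022

0 -2 -3.000 0.000
1 -2 -3.875 -0.750
2 -2 -5.472 -0.519
3 -1 -4.646 -1.057
4 -1 -5.383 -0.528
5 -1 -5.103 -1.029
6 -1 -5.630 -0.658
7 -1 -5.440 -1.013
8 -1 -5.818 -0.752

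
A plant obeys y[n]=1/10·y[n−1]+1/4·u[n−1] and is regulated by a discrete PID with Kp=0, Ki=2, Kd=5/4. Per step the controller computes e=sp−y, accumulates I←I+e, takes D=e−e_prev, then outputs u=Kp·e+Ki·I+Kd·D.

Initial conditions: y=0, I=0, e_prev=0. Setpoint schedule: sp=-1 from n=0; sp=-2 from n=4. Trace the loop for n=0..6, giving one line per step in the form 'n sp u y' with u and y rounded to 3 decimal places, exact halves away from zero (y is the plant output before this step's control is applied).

(exact arithmetic carried between steps; '≈' marks a value shown rounded to 6 d.p. or computed from one; I and e_prev carry over from the previous line; the table rounds u and y to 3 d.p., halves away from zero)
n=0: y=0, sp=-1, e=sp−y=-1; I=-1, D=e−e_prev=-1; u=0·(-1)+2·(-1)+5/4·(-1)=-3.25; next y=1/10·0+1/4·(-3.25)=-0.8125
n=1: y=-0.8125, sp=-1, e=sp−y=-0.1875; I=-1.1875, D=e−e_prev=0.8125; u=0·(-0.1875)+2·(-1.1875)+5/4·0.8125=-1.359375; next y=1/10·(-0.8125)+1/4·(-1.359375)≈-0.421094
n=2: y≈-0.421094, sp=-1, e=sp−y≈-0.578906; I≈-1.766406, D=e−e_prev≈-0.391406; u=0·(-0.578906)+2·(-1.766406)+5/4·(-0.391406)≈-4.022070; next y=1/10·(-0.421094)+1/4·(-4.022070)≈-1.047627
n=3: y≈-1.047627, sp=-1, e=sp−y≈0.047627; I≈-1.718779, D=e−e_prev≈0.626533; u=0·0.047627+2·(-1.718779)+5/4·0.626533≈-2.654392; next y=1/10·(-1.047627)+1/4·(-2.654392)≈-0.768361
n=4: y≈-0.768361, sp=-2, e=sp−y≈-1.231639; I≈-2.950419, D=e−e_prev≈-1.279266; u=0·(-1.231639)+2·(-2.950419)+5/4·(-1.279266)≈-7.499920; next y=1/10·(-0.768361)+1/4·(-7.499920)≈-1.951816
n=5: y≈-1.951816, sp=-2, e=sp−y≈-0.048184; I≈-2.998603, D=e−e_prev≈1.183455; u=0·(-0.048184)+2·(-2.998603)+5/4·1.183455≈-4.517886; next y=1/10·(-1.951816)+1/4·(-4.517886)≈-1.324653
n=6: y≈-1.324653, sp=-2, e=sp−y≈-0.675347; I≈-3.673949, D=e−e_prev≈-0.627163; u=0·(-0.675347)+2·(-3.673949)+5/4·(-0.627163)≈-8.131853; next y=1/10·(-1.324653)+1/4·(-8.131853)≈-2.165428

0 -1 -3.250 0.000
1 -1 -1.359 -0.813
2 -1 -4.022 -0.421
3 -1 -2.654 -1.048
4 -2 -7.500 -0.768
5 -2 -4.518 -1.952
6 -2 -8.132 -1.325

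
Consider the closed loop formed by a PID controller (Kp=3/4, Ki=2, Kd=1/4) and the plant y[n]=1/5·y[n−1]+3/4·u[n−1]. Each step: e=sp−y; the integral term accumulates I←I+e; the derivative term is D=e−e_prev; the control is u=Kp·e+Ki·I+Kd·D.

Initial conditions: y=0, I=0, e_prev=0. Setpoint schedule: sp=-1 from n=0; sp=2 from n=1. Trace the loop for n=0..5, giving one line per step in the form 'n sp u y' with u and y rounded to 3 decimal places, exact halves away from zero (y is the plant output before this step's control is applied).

(exact arithmetic carried between steps; '≈' marks a value shown rounded to 6 d.p. or computed from one; I and e_prev carry over from the previous line; the table rounds u and y to 3 d.p., halves away from zero)
n=0: y=0, sp=-1, e=sp−y=-1; I=-1, D=e−e_prev=-1; u=3/4·(-1)+2·(-1)+1/4·(-1)=-3; next y=1/5·0+3/4·(-3)=-2.25
n=1: y=-2.25, sp=2, e=sp−y=4.25; I=3.25, D=e−e_prev=5.25; u=3/4·4.25+2·3.25+1/4·5.25=11; next y=1/5·(-2.25)+3/4·11=7.8
n=2: y=7.8, sp=2, e=sp−y=-5.8; I=-2.55, D=e−e_prev=-10.05; u=3/4·(-5.8)+2·(-2.55)+1/4·(-10.05)=-11.9625; next y=1/5·7.8+3/4·(-11.9625)=-7.411875
n=3: y=-7.411875, sp=2, e=sp−y=9.411875; I=6.861875, D=e−e_prev=15.211875; u=3/4·9.411875+2·6.861875+1/4·15.211875=24.585625; next y=1/5·(-7.411875)+3/4·24.585625≈16.956844
n=4: y≈16.956844, sp=2, e=sp−y≈-14.956844; I≈-8.094969, D=e−e_prev≈-24.368719; u=3/4·(-14.956844)+2·(-8.094969)+1/4·(-24.368719)≈-33.49975; next y=1/5·16.956844+3/4·(-33.49975)≈-21.733444
n=5: y≈-21.733444, sp=2, e=sp−y≈23.733444; I≈15.638475, D=e−e_prev≈38.690288; u=3/4·23.733444+2·15.638475+1/4·38.690288≈58.749605; next y=1/5·(-21.733444)+3/4·58.749605≈39.715515

0 -1 -3.000 0.000
1 2 11.000 -2.250
2 2 -11.963 7.800
3 2 24.586 -7.412
4 2 -33.500 16.957
5 2 58.750 -21.733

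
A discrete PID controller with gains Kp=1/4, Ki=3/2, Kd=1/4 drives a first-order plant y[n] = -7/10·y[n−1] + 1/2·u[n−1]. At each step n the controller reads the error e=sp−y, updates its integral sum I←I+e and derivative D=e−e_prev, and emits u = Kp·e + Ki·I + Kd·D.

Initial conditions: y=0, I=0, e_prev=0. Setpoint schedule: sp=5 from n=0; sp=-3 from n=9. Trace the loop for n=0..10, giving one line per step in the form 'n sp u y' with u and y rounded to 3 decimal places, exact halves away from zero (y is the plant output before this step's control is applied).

(exact arithmetic carried between steps; '≈' marks a value shown rounded to 6 d.p. or computed from one; I and e_prev carry over from the previous line; the table rounds u and y to 3 d.p., halves away from zero)
n=0: y=0, sp=5, e=sp−y=5; I=5, D=e−e_prev=5; u=1/4·5+3/2·5+1/4·5=10; next y=-7/10·0+1/2·10=5
n=1: y=5, sp=5, e=sp−y=0; I=5, D=e−e_prev=-5; u=1/4·0+3/2·5+1/4·(-5)=6.25; next y=-7/10·5+1/2·6.25=-0.375
n=2: y=-0.375, sp=5, e=sp−y=5.375; I=10.375, D=e−e_prev=5.375; u=1/4·5.375+3/2·10.375+1/4·5.375=18.25; next y=-7/10·(-0.375)+1/2·18.25=9.3875
n=3: y=9.3875, sp=5, e=sp−y=-4.3875; I=5.9875, D=e−e_prev=-9.7625; u=1/4·(-4.3875)+3/2·5.9875+1/4·(-9.7625)=5.44375; next y=-7/10·9.3875+1/2·5.44375=-3.849375
n=4: y=-3.849375, sp=5, e=sp−y=8.849375; I=14.836875, D=e−e_prev=13.236875; u=1/4·8.849375+3/2·14.836875+1/4·13.236875=27.776875; next y=-7/10·(-3.849375)+1/2·27.776875=16.583
n=5: y=16.583, sp=5, e=sp−y=-11.583; I=3.253875, D=e−e_prev=-20.432375; u=1/4·(-11.583)+3/2·3.253875+1/4·(-20.432375)≈-3.123031; next y=-7/10·16.583+1/2·(-3.123031)≈-13.169616
n=6: y≈-13.169616, sp=5, e=sp−y≈18.169616; I≈21.423491, D=e−e_prev≈29.752616; u=1/4·18.169616+3/2·21.423491+1/4·29.752616≈44.115794; next y=-7/10·(-13.169616)+1/2·44.115794≈31.276628
n=7: y≈31.276628, sp=5, e=sp−y≈-26.276628; I≈-4.853137, D=e−e_prev≈-44.446243; u=1/4·(-26.276628)+3/2·(-4.853137)+1/4·(-44.446243)≈-24.960424; next y=-7/10·31.276628+1/2·(-24.960424)≈-34.373851
n=8: y≈-34.373851, sp=5, e=sp−y≈39.373851; I≈34.520714, D=e−e_prev≈65.650479; u=1/4·39.373851+3/2·34.520714+1/4·65.650479≈78.037154; next y=-7/10·(-34.373851)+1/2·78.037154≈63.080273
n=9: y≈63.080273, sp=-3, e=sp−y≈-66.080273; I≈-31.559559, D=e−e_prev≈-105.454124; u=1/4·(-66.080273)+3/2·(-31.559559)+1/4·(-105.454124)≈-90.222937; next y=-7/10·63.080273+1/2·(-90.222937)≈-89.267660
n=10: y≈-89.267660, sp=-3, e=sp−y≈86.267660; I≈54.708101, D=e−e_prev≈152.347932; u=1/4·86.267660+3/2·54.708101+1/4·152.347932≈141.716049; next y=-7/10·(-89.267660)+1/2·141.716049≈133.345386

0 5 10.000 0.000
1 5 6.250 5.000
2 5 18.250 -0.375
3 5 5.444 9.388
4 5 27.777 -3.849
5 5 -3.123 16.583
6 5 44.116 -13.170
7 5 -24.960 31.277
8 5 78.037 -34.374
9 -3 -90.223 63.080
10 -3 141.716 -89.268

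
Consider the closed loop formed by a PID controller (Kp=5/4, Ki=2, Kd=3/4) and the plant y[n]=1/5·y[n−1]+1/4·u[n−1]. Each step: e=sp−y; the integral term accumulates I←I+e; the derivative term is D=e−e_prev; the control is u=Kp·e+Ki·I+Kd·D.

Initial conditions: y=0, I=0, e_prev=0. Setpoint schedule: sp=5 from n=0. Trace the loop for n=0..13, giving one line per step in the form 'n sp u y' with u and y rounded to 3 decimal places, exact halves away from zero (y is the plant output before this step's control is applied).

0 5 20.000 0.000
1 5 6.250 5.000
2 5 19.750 2.563
3 5 11.247 5.450
4 5 18.706 3.902
5 5 13.521 5.457
6 5 17.714 4.472
7 5 14.627 5.323
8 5 17.026 4.721
9 5 15.214 5.201
10 5 16.600 4.844
11 5 15.545 5.119
12 5 16.349 4.910
13 5 15.735 5.069

(exact arithmetic carried between steps; '≈' marks a value shown rounded to 6 d.p. or computed from one; I and e_prev carry over from the previous line; the table rounds u and y to 3 d.p., halves away from zero)
n=0: y=0, sp=5, e=sp−y=5; I=5, D=e−e_prev=5; u=5/4·5+2·5+3/4·5=20; next y=1/5·0+1/4·20=5
n=1: y=5, sp=5, e=sp−y=0; I=5, D=e−e_prev=-5; u=5/4·0+2·5+3/4·(-5)=6.25; next y=1/5·5+1/4·6.25=2.5625
n=2: y=2.5625, sp=5, e=sp−y=2.4375; I=7.4375, D=e−e_prev=2.4375; u=5/4·2.4375+2·7.4375+3/4·2.4375=19.75; next y=1/5·2.5625+1/4·19.75=5.45
n=3: y=5.45, sp=5, e=sp−y=-0.45; I=6.9875, D=e−e_prev=-2.8875; u=5/4·(-0.45)+2·6.9875+3/4·(-2.8875)=11.246875; next y=1/5·5.45+1/4·11.246875≈3.901719
n=4: y≈3.901719, sp=5, e=sp−y≈1.098281; I≈8.085781, D=e−e_prev≈1.548281; u=5/4·1.098281+2·8.085781+3/4·1.548281≈18.705625; next y=1/5·3.901719+1/4·18.705625≈5.45675
n=5: y=5.45675, sp=5, e=sp−y=-0.45675; I≈7.629031, D=e−e_prev≈-1.555031; u=5/4·(-0.45675)+2·7.629031+3/4·(-1.555031)≈13.520852; next y=1/5·5.45675+1/4·13.520852≈4.471563
n=6: y≈4.471563, sp=5, e=sp−y≈0.528437; I≈8.157468, D=e−e_prev≈0.985187; u=5/4·0.528437+2·8.157468+3/4·0.985187≈17.714373; next y=1/5·4.471563+1/4·17.714373≈5.322906
n=7: y≈5.322906, sp=5, e=sp−y≈-0.322906; I≈7.834562, D=e−e_prev≈-0.851343; u=5/4·(-0.322906)+2·7.834562+3/4·(-0.851343)≈14.626985; next y=1/5·5.322906+1/4·14.626985≈4.721327
n=8: y≈4.721327, sp=5, e=sp−y≈0.278673; I≈8.113235, D=e−e_prev≈0.601578; u=5/4·0.278673+2·8.113235+3/4·0.601578≈17.025994; next y=1/5·4.721327+1/4·17.025994≈5.200764
n=9: y≈5.200764, sp=5, e=sp−y≈-0.200764; I≈7.912471, D=e−e_prev≈-0.479437; u=5/4·(-0.200764)+2·7.912471+3/4·(-0.479437)≈15.214409; next y=1/5·5.200764+1/4·15.214409≈4.843755
n=10: y≈4.843755, sp=5, e=sp−y≈0.156245; I≈8.068716, D=e−e_prev≈0.357009; u=5/4·0.156245+2·8.068716+3/4·0.357009≈16.600494; next y=1/5·4.843755+1/4·16.600494≈5.118875
n=11: y≈5.118875, sp=5, e=sp−y≈-0.118875; I≈7.949841, D=e−e_prev≈-0.275120; u=5/4·(-0.118875)+2·7.949841+3/4·(-0.275120)≈15.544749; next y=1/5·5.118875+1/4·15.544749≈4.909962
n=12: y≈4.909962, sp=5, e=sp−y≈0.090038; I≈8.039879, D=e−e_prev≈0.208912; u=5/4·0.090038+2·8.039879+3/4·0.208912≈16.348989; next y=1/5·4.909962+1/4·16.348989≈5.069240
n=13: y≈5.069240, sp=5, e=sp−y≈-0.069240; I≈7.970639, D=e−e_prev≈-0.159277; u=5/4·(-0.069240)+2·7.970639+3/4·(-0.159277)≈15.735270; next y=1/5·5.069240+1/4·15.735270≈4.947666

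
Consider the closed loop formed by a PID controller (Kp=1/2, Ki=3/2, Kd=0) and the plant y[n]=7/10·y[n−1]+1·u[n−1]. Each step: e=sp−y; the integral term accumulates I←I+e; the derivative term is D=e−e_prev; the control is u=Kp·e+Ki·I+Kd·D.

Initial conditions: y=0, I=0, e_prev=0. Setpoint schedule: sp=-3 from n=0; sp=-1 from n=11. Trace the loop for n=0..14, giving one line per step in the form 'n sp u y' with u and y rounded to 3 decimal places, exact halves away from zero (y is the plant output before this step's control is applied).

0 -3 -6.000 0.000
1 -3 1.500 -6.000
2 -3 -0.600 -2.700
3 -3 -1.470 -2.490
4 -3 -0.789 -3.213
5 -3 -0.819 -3.038
6 -3 -0.946 -2.946
7 -3 -0.902 -3.009
8 -3 -0.890 -3.008
9 -3 -0.903 -2.996
10 -3 -0.901 -3.000
11 -1 3.101 -3.001
12 -1 -1.900 1.000
13 -1 -0.500 -1.200
14 -1 0.080 -1.340

(exact arithmetic carried between steps; '≈' marks a value shown rounded to 6 d.p. or computed from one; I and e_prev carry over from the previous line; the table rounds u and y to 3 d.p., halves away from zero)
n=0: y=0, sp=-3, e=sp−y=-3; I=-3, D=e−e_prev=-3; u=1/2·(-3)+3/2·(-3)+0·(-3)=-6; next y=7/10·0+1·(-6)=-6
n=1: y=-6, sp=-3, e=sp−y=3; I=0, D=e−e_prev=6; u=1/2·3+3/2·0+0·6=1.5; next y=7/10·(-6)+1·1.5=-2.7
n=2: y=-2.7, sp=-3, e=sp−y=-0.3; I=-0.3, D=e−e_prev=-3.3; u=1/2·(-0.3)+3/2·(-0.3)+0·(-3.3)=-0.6; next y=7/10·(-2.7)+1·(-0.6)=-2.49
n=3: y=-2.49, sp=-3, e=sp−y=-0.51; I=-0.81, D=e−e_prev=-0.21; u=1/2·(-0.51)+3/2·(-0.81)+0·(-0.21)=-1.47; next y=7/10·(-2.49)+1·(-1.47)=-3.213
n=4: y=-3.213, sp=-3, e=sp−y=0.213; I=-0.597, D=e−e_prev=0.723; u=1/2·0.213+3/2·(-0.597)+0·0.723=-0.789; next y=7/10·(-3.213)+1·(-0.789)=-3.0381
n=5: y=-3.0381, sp=-3, e=sp−y=0.0381; I=-0.5589, D=e−e_prev=-0.1749; u=1/2·0.0381+3/2·(-0.5589)+0·(-0.1749)=-0.8193; next y=7/10·(-3.0381)+1·(-0.8193)=-2.94597
n=6: y=-2.94597, sp=-3, e=sp−y=-0.05403; I=-0.61293, D=e−e_prev=-0.09213; u=1/2·(-0.05403)+3/2·(-0.61293)+0·(-0.09213)=-0.94641; next y=7/10·(-2.94597)+1·(-0.94641)=-3.008589
n=7: y=-3.008589, sp=-3, e=sp−y=0.008589; I=-0.604341, D=e−e_prev=0.062619; u=1/2·0.008589+3/2·(-0.604341)+0·0.062619=-0.902217; next y=7/10·(-3.008589)+1·(-0.902217)≈-3.008229
n=8: y≈-3.008229, sp=-3, e=sp−y≈0.008229; I≈-0.596112, D=e−e_prev≈-0.000360; u=1/2·0.008229+3/2·(-0.596112)+0·(-0.000360)≈-0.890053; next y=7/10·(-3.008229)+1·(-0.890053)≈-2.995813
n=9: y≈-2.995813, sp=-3, e=sp−y≈-0.004187; I≈-0.600298, D=e−e_prev≈-0.012416; u=1/2·(-0.004187)+3/2·(-0.600298)+0·(-0.012416)≈-0.902541; next y=7/10·(-2.995813)+1·(-0.902541)≈-2.999610
n=10: y≈-2.999610, sp=-3, e=sp−y≈-0.000390; I≈-0.600688, D=e−e_prev≈0.003797; u=1/2·(-0.000390)+3/2·(-0.600688)+0·0.003797≈-0.901227; next y=7/10·(-2.999610)+1·(-0.901227)≈-3.000954
n=11: y≈-3.000954, sp=-1, e=sp−y≈2.000954; I≈1.400266, D=e−e_prev≈2.001344; u=1/2·2.000954+3/2·1.400266+0·2.001344≈3.100876; next y=7/10·(-3.000954)+1·3.100876≈1.000208
n=12: y≈1.000208, sp=-1, e=sp−y≈-2.000208; I≈-0.599942, D=e−e_prev≈-4.001163; u=1/2·(-2.000208)+3/2·(-0.599942)+0·(-4.001163)≈-1.900017; next y=7/10·1.000208+1·(-1.900017)≈-1.199872
n=13: y≈-1.199872, sp=-1, e=sp−y≈0.199872; I≈-0.400071, D=e−e_prev≈2.200080; u=1/2·0.199872+3/2·(-0.400071)+0·2.200080≈-0.500170; next y=7/10·(-1.199872)+1·(-0.500170)≈-1.340080
n=14: y≈-1.340080, sp=-1, e=sp−y≈0.340080; I≈-0.059990, D=e−e_prev≈0.140209; u=1/2·0.340080+3/2·(-0.059990)+0·0.140209≈0.080054; next y=7/10·(-1.340080)+1·0.080054≈-0.858002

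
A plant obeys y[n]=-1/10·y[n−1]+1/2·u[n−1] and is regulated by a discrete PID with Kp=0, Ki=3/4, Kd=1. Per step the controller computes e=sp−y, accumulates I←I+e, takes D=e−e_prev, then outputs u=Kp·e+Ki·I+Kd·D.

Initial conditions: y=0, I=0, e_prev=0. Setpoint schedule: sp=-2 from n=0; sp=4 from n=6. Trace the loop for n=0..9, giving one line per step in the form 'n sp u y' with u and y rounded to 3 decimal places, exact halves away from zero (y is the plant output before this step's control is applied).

(exact arithmetic carried between steps; '≈' marks a value shown rounded to 6 d.p. or computed from one; I and e_prev carry over from the previous line; the table rounds u and y to 3 d.p., halves away from zero)
n=0: y=0, sp=-2, e=sp−y=-2; I=-2, D=e−e_prev=-2; u=0·(-2)+3/4·(-2)+1·(-2)=-3.5; next y=-1/10·0+1/2·(-3.5)=-1.75
n=1: y=-1.75, sp=-2, e=sp−y=-0.25; I=-2.25, D=e−e_prev=1.75; u=0·(-0.25)+3/4·(-2.25)+1·1.75=0.0625; next y=-1/10·(-1.75)+1/2·0.0625=0.20625
n=2: y=0.20625, sp=-2, e=sp−y=-2.20625; I=-4.45625, D=e−e_prev=-1.95625; u=0·(-2.20625)+3/4·(-4.45625)+1·(-1.95625)≈-5.298438; next y=-1/10·0.20625+1/2·(-5.298438)≈-2.669844
n=3: y≈-2.669844, sp=-2, e=sp−y≈0.669844; I≈-3.786406, D=e−e_prev≈2.876094; u=0·0.669844+3/4·(-3.786406)+1·2.876094≈0.036289; next y=-1/10·(-2.669844)+1/2·0.036289≈0.285129
n=4: y≈0.285129, sp=-2, e=sp−y≈-2.285129; I≈-6.071535, D=e−e_prev≈-2.954973; u=0·(-2.285129)+3/4·(-6.071535)+1·(-2.954973)≈-7.508624; next y=-1/10·0.285129+1/2·(-7.508624)≈-3.782825
n=5: y≈-3.782825, sp=-2, e=sp−y≈1.782825; I≈-4.288710, D=e−e_prev≈4.067954; u=0·1.782825+3/4·(-4.288710)+1·4.067954≈0.851421; next y=-1/10·(-3.782825)+1/2·0.851421≈0.803993
n=6: y≈0.803993, sp=4, e=sp−y≈3.196007; I≈-1.092703, D=e−e_prev≈1.413182; u=0·3.196007+3/4·(-1.092703)+1·1.413182≈0.593655; next y=-1/10·0.803993+1/2·0.593655≈0.216428
n=7: y≈0.216428, sp=4, e=sp−y≈3.783572; I≈2.690869, D=e−e_prev≈0.587565; u=0·3.783572+3/4·2.690869+1·0.587565≈2.605717; next y=-1/10·0.216428+1/2·2.605717≈1.281216
n=8: y≈1.281216, sp=4, e=sp−y≈2.718784; I≈5.409653, D=e−e_prev≈-1.064788; u=0·2.718784+3/4·5.409653+1·(-1.064788)≈2.992452; next y=-1/10·1.281216+1/2·2.992452≈1.368105
n=9: y≈1.368105, sp=4, e=sp−y≈2.631895; I≈8.041549, D=e−e_prev≈-0.086889; u=0·2.631895+3/4·8.041549+1·(-0.086889)≈5.944272; next y=-1/10·1.368105+1/2·5.944272≈2.835326

0 -2 -3.500 0.000
1 -2 0.063 -1.750
2 -2 -5.298 0.206
3 -2 0.036 -2.670
4 -2 -7.509 0.285
5 -2 0.851 -3.783
6 4 0.594 0.804
7 4 2.606 0.216
8 4 2.992 1.281
9 4 5.944 1.368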